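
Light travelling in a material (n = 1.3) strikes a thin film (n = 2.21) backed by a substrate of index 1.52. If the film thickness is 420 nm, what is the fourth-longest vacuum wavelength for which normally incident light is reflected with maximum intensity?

530 nm

Top surface (1.3 → 2.21): reflection off a higher-index medium gives a half-wave phase shift.
Bottom surface (2.21 → 1.52): reflection off a lower-index medium gives no phase shift.
Net: one phase inversion between the two reflected rays.
For bright reflection here: 2 n t = (m + ½) λ.
λ = 2 n t / (m + ½). The fourth-longest wavelength is m = 3: λ = 2 × 2.21 × 420 / 3.50 = 530 nm.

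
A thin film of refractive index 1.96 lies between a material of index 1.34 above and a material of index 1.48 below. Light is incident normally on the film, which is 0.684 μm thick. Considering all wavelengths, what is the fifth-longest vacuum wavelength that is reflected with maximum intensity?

596 nm

Top surface (1.34 → 1.96): reflection off a higher-index medium gives a half-wave phase shift.
Bottom surface (1.96 → 1.48): reflection off a lower-index medium gives no phase shift.
Net: one phase inversion between the two reflected rays.
With one net inversion, constructive interference in reflection requires 2 n t = (m + ½) λ.
λ = 2 n t / (m + ½). The fifth-longest wavelength is m = 4: λ = 2 × 1.96 × 684 / 4.50 = 596 nm.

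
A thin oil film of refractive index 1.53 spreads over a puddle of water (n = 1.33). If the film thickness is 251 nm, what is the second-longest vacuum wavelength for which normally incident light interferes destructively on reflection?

At the upper boundary (n = 1.0 to n = 1.53) the reflected ray undergoes a half-wave phase shift.
Ray reflecting at the bottom interface goes from n = 1.53 toward n = 1.33: no phase shift.
The two reflections differ by half a wavelength.
So the condition for destructive reflection is 2 n t = m λ.
λ = 2 n t / m. The second-longest wavelength is m = 2: λ = 2 × 1.53 × 251 / 2.00 = 384 nm.

384 nm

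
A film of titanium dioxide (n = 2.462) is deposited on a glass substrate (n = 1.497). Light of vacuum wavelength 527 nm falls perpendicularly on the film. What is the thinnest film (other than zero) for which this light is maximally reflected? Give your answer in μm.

0.0535 μm

At the upper boundary (n = 1.0 to n = 2.462) the reflected ray undergoes a half-wave phase shift.
At the lower boundary (n = 2.462 to n = 1.497) the reflected ray undergoes no phase shift.
Net: one phase inversion between the two reflected rays.
With one net inversion, constructive interference in reflection requires 2 n t = (m + ½) λ.
Minimum at m = 0: t = λ / (4 n) = 527 / (4 × 2.462) = 53.5 nm.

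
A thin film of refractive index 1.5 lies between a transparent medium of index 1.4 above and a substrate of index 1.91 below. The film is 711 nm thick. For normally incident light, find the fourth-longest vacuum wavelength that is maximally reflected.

Top surface (1.4 → 1.5): reflection off a higher-index medium gives a half-wave phase shift.
At the lower boundary (n = 1.5 to n = 1.91) the reflected ray undergoes a half-wave phase shift.
Zero or two π shifts → no net half-wave offset.
With no net inversion, constructive interference in reflection requires 2 n t = m λ.
λ = 2 n t / m. The fourth-longest wavelength is m = 4: λ = 2 × 1.5 × 711 / 4.00 = 533 nm.

533 nm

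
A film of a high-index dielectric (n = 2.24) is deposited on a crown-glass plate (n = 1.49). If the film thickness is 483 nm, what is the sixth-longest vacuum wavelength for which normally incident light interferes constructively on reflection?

Top surface (1.0 → 2.24): reflection off a higher-index medium gives a half-wave phase shift.
At the lower boundary (n = 2.24 to n = 1.49) the reflected ray undergoes no phase shift.
Exactly one π shift → a net half-wave offset.
For maximum reflection here: 2 n t = (m + ½) λ.
λ = 2 n t / (m + ½). The sixth-longest wavelength is m = 5: λ = 2 × 2.24 × 483 / 5.50 = 393 nm.

393 nm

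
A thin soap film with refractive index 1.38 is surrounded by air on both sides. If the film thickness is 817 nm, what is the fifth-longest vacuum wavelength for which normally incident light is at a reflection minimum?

Top surface (1.0 → 1.38): reflection off a higher-index medium gives a half-wave phase shift.
Ray reflecting at the bottom interface goes from n = 1.38 toward n = 1.0: no phase shift.
The two reflections differ by half a wavelength.
For dark reflection here: 2 n t = m λ.
λ = 2 n t / m. The fifth-longest wavelength is m = 5: λ = 2 × 1.38 × 817 / 5.00 = 451 nm.

451 nm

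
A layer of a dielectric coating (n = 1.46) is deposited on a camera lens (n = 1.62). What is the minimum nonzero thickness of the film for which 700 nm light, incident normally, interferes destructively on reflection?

Top surface (1.0 → 1.46): reflection off a higher-index medium gives a half-wave phase shift.
Ray reflecting at the bottom interface goes from n = 1.46 toward n = 1.62: a half-wave phase shift.
Net: no relative phase inversion (both shifts match).
So the condition for destructive reflection is 2 n t = (m + ½) λ.
Minimum at m = 0: t = λ / (4 n) = 700 / (4 × 1.46) = 120 nm.

120 nm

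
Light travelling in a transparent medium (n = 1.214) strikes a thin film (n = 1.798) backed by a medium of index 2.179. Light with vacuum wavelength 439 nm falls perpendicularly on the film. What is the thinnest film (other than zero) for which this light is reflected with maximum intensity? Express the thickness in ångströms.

1221 Å

Top surface (1.214 → 1.798): reflection off a higher-index medium gives a half-wave phase shift.
Ray reflecting at the bottom interface goes from n = 1.798 toward n = 2.179: a half-wave phase shift.
Net: no relative phase inversion (both shifts match).
With no net inversion, constructive interference in reflection requires 2 n t = m λ.
Minimum nonzero at m = 1: t = λ / (2 n) = 439 / (2 × 1.798) = 122 nm.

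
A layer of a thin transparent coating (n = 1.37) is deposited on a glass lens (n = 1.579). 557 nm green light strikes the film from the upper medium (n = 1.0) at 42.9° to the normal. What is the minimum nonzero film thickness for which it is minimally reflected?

Top surface (1.0 → 1.37): reflection off a higher-index medium gives a half-wave phase shift.
Ray reflecting at the bottom interface goes from n = 1.37 toward n = 1.579: a half-wave phase shift.
Net: no relative phase inversion (both shifts match).
For weak reflection here: 2 n t cos θ_r = (m + ½) λ.
Snell's law: 1.0 sin 42.9° = 1.37 sin θ_r → sin θ_r = 0.497, cos θ_r = 0.868.
Minimum at m = 0: t = λ / (4 n cos θ_r) = 557 / (4 × 1.37 × 0.868) = 117 nm.

117 nm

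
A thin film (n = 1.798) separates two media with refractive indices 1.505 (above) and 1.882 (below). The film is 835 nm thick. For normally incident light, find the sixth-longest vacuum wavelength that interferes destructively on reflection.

At the upper boundary (n = 1.505 to n = 1.798) the reflected ray undergoes a half-wave phase shift.
Ray reflecting at the bottom interface goes from n = 1.798 toward n = 1.882: a half-wave phase shift.
Net: no relative phase inversion (both shifts match).
So the condition for destructive reflection is 2 n t = (m + ½) λ.
λ = 2 n t / (m + ½). The sixth-longest wavelength is m = 5: λ = 2 × 1.798 × 835 / 5.50 = 546 nm.

546 nm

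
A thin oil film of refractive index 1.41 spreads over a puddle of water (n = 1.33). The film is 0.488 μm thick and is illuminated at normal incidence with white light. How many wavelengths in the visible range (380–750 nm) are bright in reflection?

2

Top surface (1.0 → 1.41): reflection off a higher-index medium gives a half-wave phase shift.
Ray reflecting at the bottom interface goes from n = 1.41 toward n = 1.33: no phase shift.
Exactly one π shift → a net half-wave offset.
With one net inversion, constructive interference in reflection requires 2 n t = (m + ½) λ.
λ = 2 n t / (m + ½) = 1376 / (m + ½) nm.
m=1: 917 nm (IR); m=2: 550 nm (visible); m=3: 393 nm (visible); m=4: 306 nm (UV).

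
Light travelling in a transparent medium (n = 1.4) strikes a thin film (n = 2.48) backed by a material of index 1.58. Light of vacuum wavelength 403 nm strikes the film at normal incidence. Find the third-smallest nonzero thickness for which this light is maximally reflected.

203 nm

Ray reflecting at the top interface goes from n = 1.4 toward n = 2.48: a half-wave phase shift.
At the lower boundary (n = 2.48 to n = 1.58) the reflected ray undergoes no phase shift.
Net: one phase inversion between the two reflected rays.
So the condition for constructive reflection is 2 n t = (m + ½) λ.
The third-smallest nonzero thickness corresponds to m = 2: t = (m + ½) λ / (2 n) = 2.50 × 403 / (2 × 2.48) = 203 nm.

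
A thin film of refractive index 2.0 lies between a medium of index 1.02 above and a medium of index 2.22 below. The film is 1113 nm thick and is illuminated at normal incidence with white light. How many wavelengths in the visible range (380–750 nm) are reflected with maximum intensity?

6

Top surface (1.02 → 2.0): reflection off a higher-index medium gives a half-wave phase shift.
Bottom surface (2.0 → 2.22): reflection off a higher-index medium gives a half-wave phase shift.
Zero or two π shifts → no net half-wave offset.
So the condition for constructive reflection is 2 n t = m λ.
λ = 2 n t / m = 4452 / m nm.
m=5: 890 nm (IR); m=6: 742 nm (visible); m=7: 636 nm (visible); m=8: 557 nm (visible); m=9: 495 nm (visible); m=10: 445 nm (visible); m=11: 405 nm (visible); m=12: 371 nm (UV).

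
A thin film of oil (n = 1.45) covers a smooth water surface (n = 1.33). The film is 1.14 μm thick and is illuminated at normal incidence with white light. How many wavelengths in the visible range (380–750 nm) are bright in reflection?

5

At the upper boundary (n = 1.0 to n = 1.45) the reflected ray undergoes a half-wave phase shift.
Bottom surface (1.45 → 1.33): reflection off a lower-index medium gives no phase shift.
The two reflections differ by half a wavelength.
For maximum reflection here: 2 n t = (m + ½) λ.
λ = 2 n t / (m + ½) = 3306 / (m + ½) nm.
m=3: 945 nm (IR); m=4: 735 nm (visible); m=5: 601 nm (visible); m=6: 509 nm (visible); m=7: 441 nm (visible); m=8: 389 nm (visible); m=9: 348 nm (UV).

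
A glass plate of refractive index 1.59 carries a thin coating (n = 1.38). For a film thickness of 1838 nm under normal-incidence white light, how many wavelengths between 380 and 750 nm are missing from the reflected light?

6

Ray reflecting at the top interface goes from n = 1.0 toward n = 1.38: a half-wave phase shift.
Bottom surface (1.38 → 1.59): reflection off a higher-index medium gives a half-wave phase shift.
The two reflections carry the same phase change, so no net offset.
With no net inversion, destructive interference in reflection requires 2 n t = (m + ½) λ.
λ = 2 n t / (m + ½) = 5073 / (m + ½) nm.
m=6: 780 nm (IR); m=7: 676 nm (visible); m=8: 597 nm (visible); m=9: 534 nm (visible); m=10: 483 nm (visible); m=11: 441 nm (visible); m=12: 406 nm (visible); m=13: 376 nm (UV).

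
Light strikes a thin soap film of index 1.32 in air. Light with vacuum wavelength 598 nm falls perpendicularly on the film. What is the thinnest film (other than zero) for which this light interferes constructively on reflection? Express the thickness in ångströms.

Top surface (1.0 → 1.32): reflection off a higher-index medium gives a half-wave phase shift.
Bottom surface (1.32 → 1.0): reflection off a lower-index medium gives no phase shift.
The two reflections differ by half a wavelength.
With one net inversion, constructive interference in reflection requires 2 n t = (m + ½) λ.
Minimum at m = 0: t = λ / (4 n) = 598 / (4 × 1.32) = 113 nm.

1133 Å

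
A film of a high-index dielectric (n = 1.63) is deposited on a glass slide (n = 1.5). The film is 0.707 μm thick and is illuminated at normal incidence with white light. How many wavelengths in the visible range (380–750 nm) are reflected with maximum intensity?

3

Top surface (1.0 → 1.63): reflection off a higher-index medium gives a half-wave phase shift.
Ray reflecting at the bottom interface goes from n = 1.63 toward n = 1.5: no phase shift.
Net: one phase inversion between the two reflected rays.
So the condition for constructive reflection is 2 n t = (m + ½) λ.
λ = 2 n t / (m + ½) = 2305 / (m + ½) nm.
m=2: 922 nm (IR); m=3: 659 nm (visible); m=4: 512 nm (visible); m=5: 419 nm (visible); m=6: 355 nm (UV).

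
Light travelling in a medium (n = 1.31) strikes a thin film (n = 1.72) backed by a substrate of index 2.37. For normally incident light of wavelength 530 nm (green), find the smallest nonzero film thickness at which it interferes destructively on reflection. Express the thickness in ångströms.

At the upper boundary (n = 1.31 to n = 1.72) the reflected ray undergoes a half-wave phase shift.
Bottom surface (1.72 → 2.37): reflection off a higher-index medium gives a half-wave phase shift.
Net: no relative phase inversion (both shifts match).
For dark reflection here: 2 n t = (m + ½) λ.
Minimum at m = 0: t = λ / (4 n) = 530 / (4 × 1.72) = 77.0 nm.

770 Å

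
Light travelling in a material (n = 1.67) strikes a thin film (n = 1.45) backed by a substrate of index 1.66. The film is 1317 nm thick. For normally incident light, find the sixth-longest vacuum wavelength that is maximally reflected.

694 nm

At the upper boundary (n = 1.67 to n = 1.45) the reflected ray undergoes no phase shift.
At the lower boundary (n = 1.45 to n = 1.66) the reflected ray undergoes a half-wave phase shift.
Net: one phase inversion between the two reflected rays.
With one net inversion, constructive interference in reflection requires 2 n t = (m + ½) λ.
λ = 2 n t / (m + ½). The sixth-longest wavelength is m = 5: λ = 2 × 1.45 × 1317 / 5.50 = 694 nm.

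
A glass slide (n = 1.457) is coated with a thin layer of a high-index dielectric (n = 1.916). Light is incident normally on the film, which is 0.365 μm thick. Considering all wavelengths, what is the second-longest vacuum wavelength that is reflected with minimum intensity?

At the upper boundary (n = 1.0 to n = 1.916) the reflected ray undergoes a half-wave phase shift.
Ray reflecting at the bottom interface goes from n = 1.916 toward n = 1.457: no phase shift.
Exactly one π shift → a net half-wave offset.
For dark reflection here: 2 n t = m λ.
λ = 2 n t / m. The second-longest wavelength is m = 2: λ = 2 × 1.916 × 365 / 2.00 = 699 nm.

699 nm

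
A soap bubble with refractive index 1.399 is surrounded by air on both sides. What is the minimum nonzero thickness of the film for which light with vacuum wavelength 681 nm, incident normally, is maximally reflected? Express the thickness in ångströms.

1217 Å

At the upper boundary (n = 1.0 to n = 1.399) the reflected ray undergoes a half-wave phase shift.
Bottom surface (1.399 → 1.0): reflection off a lower-index medium gives no phase shift.
Exactly one π shift → a net half-wave offset.
So the condition for constructive reflection is 2 n t = (m + ½) λ.
Minimum at m = 0: t = λ / (4 n) = 681 / (4 × 1.399) = 122 nm.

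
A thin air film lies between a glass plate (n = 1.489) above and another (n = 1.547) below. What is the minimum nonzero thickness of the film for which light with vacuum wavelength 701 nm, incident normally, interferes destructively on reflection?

Top surface (1.489 → 1.0): reflection off a lower-index medium gives no phase shift.
Ray reflecting at the bottom interface goes from n = 1.0 toward n = 1.547: a half-wave phase shift.
The two reflections differ by half a wavelength.
With one net inversion, destructive interference in reflection requires 2 n t = m λ.
Minimum nonzero at m = 1: t = λ / (2 n) = 701 / (2 × 1.0) = 351 nm.

351 nm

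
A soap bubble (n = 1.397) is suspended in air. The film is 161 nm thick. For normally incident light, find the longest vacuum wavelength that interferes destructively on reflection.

450 nm

Ray reflecting at the top interface goes from n = 1.0 toward n = 1.397: a half-wave phase shift.
At the lower boundary (n = 1.397 to n = 1.0) the reflected ray undergoes no phase shift.
Net: one phase inversion between the two reflected rays.
With one net inversion, destructive interference in reflection requires 2 n t = m λ.
λ = 2 n t / m. The longest wavelength is m = 1: λ = 2 × 1.397 × 161 / 1.00 = 450 nm.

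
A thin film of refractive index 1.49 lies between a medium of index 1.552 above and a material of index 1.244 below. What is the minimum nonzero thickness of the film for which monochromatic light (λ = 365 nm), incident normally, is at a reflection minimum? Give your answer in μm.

0.0612 μm

Top surface (1.552 → 1.49): reflection off a lower-index medium gives no phase shift.
At the lower boundary (n = 1.49 to n = 1.244) the reflected ray undergoes no phase shift.
Net: no relative phase inversion (both shifts match).
With no net inversion, destructive interference in reflection requires 2 n t = (m + ½) λ.
Minimum at m = 0: t = λ / (4 n) = 365 / (4 × 1.49) = 61.2 nm.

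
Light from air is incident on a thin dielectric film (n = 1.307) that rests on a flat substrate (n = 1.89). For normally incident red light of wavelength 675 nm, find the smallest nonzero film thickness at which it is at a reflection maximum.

258 nm

Ray reflecting at the top interface goes from n = 1.0 toward n = 1.307: a half-wave phase shift.
Bottom surface (1.307 → 1.89): reflection off a higher-index medium gives a half-wave phase shift.
The two reflections carry the same phase change, so no net offset.
With no net inversion, constructive interference in reflection requires 2 n t = m λ.
Minimum nonzero at m = 1: t = λ / (2 n) = 675 / (2 × 1.307) = 258 nm.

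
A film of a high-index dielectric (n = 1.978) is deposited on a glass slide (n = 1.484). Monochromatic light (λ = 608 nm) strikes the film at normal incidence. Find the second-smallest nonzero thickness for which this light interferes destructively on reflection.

307 nm

Top surface (1.0 → 1.978): reflection off a higher-index medium gives a half-wave phase shift.
Bottom surface (1.978 → 1.484): reflection off a lower-index medium gives no phase shift.
Exactly one π shift → a net half-wave offset.
With one net inversion, destructive interference in reflection requires 2 n t = m λ.
The second-smallest nonzero thickness corresponds to m = 2: t = m λ / (2 n) = 2.00 × 608 / (2 × 1.978) = 307 nm.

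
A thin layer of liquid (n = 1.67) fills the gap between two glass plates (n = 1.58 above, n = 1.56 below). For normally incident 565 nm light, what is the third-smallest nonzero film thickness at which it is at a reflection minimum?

507 nm

Top surface (1.58 → 1.67): reflection off a higher-index medium gives a half-wave phase shift.
Bottom surface (1.67 → 1.56): reflection off a lower-index medium gives no phase shift.
Net: one phase inversion between the two reflected rays.
So the condition for destructive reflection is 2 n t = m λ.
The third-smallest nonzero thickness corresponds to m = 3: t = m λ / (2 n) = 3.00 × 565 / (2 × 1.67) = 507 nm.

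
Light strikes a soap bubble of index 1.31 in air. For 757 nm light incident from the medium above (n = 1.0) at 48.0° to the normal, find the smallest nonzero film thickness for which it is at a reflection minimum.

At the upper boundary (n = 1.0 to n = 1.31) the reflected ray undergoes a half-wave phase shift.
Bottom surface (1.31 → 1.0): reflection off a lower-index medium gives no phase shift.
Exactly one π shift → a net half-wave offset.
So the condition for destructive reflection is 2 n t cos θ_r = m λ.
Snell's law: 1.0 sin 48.0° = 1.31 sin θ_r → sin θ_r = 0.567, cos θ_r = 0.824.
Minimum nonzero at m = 1: t = λ / (2 n cos θ_r) = 757 / (2 × 1.31 × 0.824) = 351 nm.

351 nm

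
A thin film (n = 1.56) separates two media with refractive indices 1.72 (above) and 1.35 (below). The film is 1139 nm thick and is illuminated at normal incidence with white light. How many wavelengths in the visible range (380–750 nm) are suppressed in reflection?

Ray reflecting at the top interface goes from n = 1.72 toward n = 1.56: no phase shift.
Bottom surface (1.56 → 1.35): reflection off a lower-index medium gives no phase shift.
The two reflections carry the same phase change, so no net offset.
With no net inversion, destructive interference in reflection requires 2 n t = (m + ½) λ.
λ = 2 n t / (m + ½) = 3554 / (m + ½) nm.
m=4: 790 nm (IR); m=5: 646 nm (visible); m=6: 547 nm (visible); m=7: 474 nm (visible); m=8: 418 nm (visible); m=9: 374 nm (UV).

4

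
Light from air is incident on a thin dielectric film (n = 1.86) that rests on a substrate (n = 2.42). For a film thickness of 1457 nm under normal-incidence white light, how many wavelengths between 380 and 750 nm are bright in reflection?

Top surface (1.0 → 1.86): reflection off a higher-index medium gives a half-wave phase shift.
Ray reflecting at the bottom interface goes from n = 1.86 toward n = 2.42: a half-wave phase shift.
Net: no relative phase inversion (both shifts match).
For maximum reflection here: 2 n t = m λ.
λ = 2 n t / m = 5420 / m nm.
m=7: 774 nm (IR); m=8: 678 nm (visible); m=9: 602 nm (visible); m=10: 542 nm (visible); m=11: 493 nm (visible); m=12: 452 nm (visible); m=13: 417 nm (visible); m=14: 387 nm (visible); m=15: 361 nm (UV).

7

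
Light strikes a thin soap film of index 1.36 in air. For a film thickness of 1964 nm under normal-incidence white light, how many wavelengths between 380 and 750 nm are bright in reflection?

7

At the upper boundary (n = 1.0 to n = 1.36) the reflected ray undergoes a half-wave phase shift.
Ray reflecting at the bottom interface goes from n = 1.36 toward n = 1.0: no phase shift.
Net: one phase inversion between the two reflected rays.
So the condition for constructive reflection is 2 n t = (m + ½) λ.
λ = 2 n t / (m + ½) = 5342 / (m + ½) nm.
m=6: 822 nm (IR); m=7: 712 nm (visible); m=8: 628 nm (visible); m=9: 562 nm (visible); m=10: 509 nm (visible); m=11: 465 nm (visible); m=12: 427 nm (visible); m=13: 396 nm (visible); m=14: 368 nm (UV).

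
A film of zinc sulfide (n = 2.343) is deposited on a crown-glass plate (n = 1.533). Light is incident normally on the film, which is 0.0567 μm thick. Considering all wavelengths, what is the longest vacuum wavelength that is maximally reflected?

531 nm

Top surface (1.0 → 2.343): reflection off a higher-index medium gives a half-wave phase shift.
Ray reflecting at the bottom interface goes from n = 2.343 toward n = 1.533: no phase shift.
Net: one phase inversion between the two reflected rays.
For maximum reflection here: 2 n t = (m + ½) λ.
λ = 2 n t / (m + ½). The longest wavelength is m = 0: λ = 2 × 2.343 × 56.7 / 0.500 = 531 nm.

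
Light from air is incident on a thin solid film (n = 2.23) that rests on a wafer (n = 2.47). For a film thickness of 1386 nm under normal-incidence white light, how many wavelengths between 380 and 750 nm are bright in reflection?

Ray reflecting at the top interface goes from n = 1.0 toward n = 2.23: a half-wave phase shift.
Bottom surface (2.23 → 2.47): reflection off a higher-index medium gives a half-wave phase shift.
The two reflections carry the same phase change, so no net offset.
With no net inversion, constructive interference in reflection requires 2 n t = m λ.
λ = 2 n t / m = 6182 / m nm.
m=8: 773 nm (IR); m=9: 687 nm (visible); m=10: 618 nm (visible); m=11: 562 nm (visible); m=12: 515 nm (visible); m=13: 476 nm (visible); m=14: 442 nm (visible); m=15: 412 nm (visible); m=16: 386 nm (visible); m=17: 364 nm (UV).

8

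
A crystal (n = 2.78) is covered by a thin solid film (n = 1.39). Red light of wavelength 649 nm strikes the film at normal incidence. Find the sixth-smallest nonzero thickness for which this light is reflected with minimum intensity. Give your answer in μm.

Ray reflecting at the top interface goes from n = 1.0 toward n = 1.39: a half-wave phase shift.
At the lower boundary (n = 1.39 to n = 2.78) the reflected ray undergoes a half-wave phase shift.
The two reflections carry the same phase change, so no net offset.
So the condition for destructive reflection is 2 n t = (m + ½) λ.
The sixth-smallest nonzero thickness corresponds to m = 5: t = (m + ½) λ / (2 n) = 5.50 × 649 / (2 × 1.39) = 1284 nm.

1.28 μm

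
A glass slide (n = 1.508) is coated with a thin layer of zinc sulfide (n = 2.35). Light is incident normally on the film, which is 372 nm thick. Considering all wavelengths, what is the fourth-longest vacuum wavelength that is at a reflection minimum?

At the upper boundary (n = 1.0 to n = 2.35) the reflected ray undergoes a half-wave phase shift.
At the lower boundary (n = 2.35 to n = 1.508) the reflected ray undergoes no phase shift.
The two reflections differ by half a wavelength.
For minimum reflection here: 2 n t = m λ.
λ = 2 n t / m. The fourth-longest wavelength is m = 4: λ = 2 × 2.35 × 372 / 4.00 = 437 nm.

437 nm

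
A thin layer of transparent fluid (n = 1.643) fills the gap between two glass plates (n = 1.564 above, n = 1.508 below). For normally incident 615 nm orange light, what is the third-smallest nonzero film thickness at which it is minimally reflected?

561 nm

Top surface (1.564 → 1.643): reflection off a higher-index medium gives a half-wave phase shift.
At the lower boundary (n = 1.643 to n = 1.508) the reflected ray undergoes no phase shift.
Net: one phase inversion between the two reflected rays.
With one net inversion, destructive interference in reflection requires 2 n t = m λ.
The third-smallest nonzero thickness corresponds to m = 3: t = m λ / (2 n) = 3.00 × 615 / (2 × 1.643) = 561 nm.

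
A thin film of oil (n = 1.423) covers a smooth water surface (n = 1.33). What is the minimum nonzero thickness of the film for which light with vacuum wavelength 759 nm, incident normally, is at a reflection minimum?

Ray reflecting at the top interface goes from n = 1.0 toward n = 1.423: a half-wave phase shift.
Bottom surface (1.423 → 1.33): reflection off a lower-index medium gives no phase shift.
Net: one phase inversion between the two reflected rays.
For dark reflection here: 2 n t = m λ.
Minimum nonzero at m = 1: t = λ / (2 n) = 759 / (2 × 1.423) = 267 nm.

267 nm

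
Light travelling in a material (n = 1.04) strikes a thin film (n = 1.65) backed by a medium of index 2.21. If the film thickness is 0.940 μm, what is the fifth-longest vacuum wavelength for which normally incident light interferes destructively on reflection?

At the upper boundary (n = 1.04 to n = 1.65) the reflected ray undergoes a half-wave phase shift.
Bottom surface (1.65 → 2.21): reflection off a higher-index medium gives a half-wave phase shift.
Net: no relative phase inversion (both shifts match).
So the condition for destructive reflection is 2 n t = (m + ½) λ.
λ = 2 n t / (m + ½). The fifth-longest wavelength is m = 4: λ = 2 × 1.65 × 940 / 4.50 = 689 nm.

689 nm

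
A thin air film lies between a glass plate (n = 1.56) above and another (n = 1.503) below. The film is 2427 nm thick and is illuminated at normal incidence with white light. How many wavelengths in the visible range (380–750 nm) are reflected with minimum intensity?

Ray reflecting at the top interface goes from n = 1.56 toward n = 1.0: no phase shift.
At the lower boundary (n = 1.0 to n = 1.503) the reflected ray undergoes a half-wave phase shift.
Net: one phase inversion between the two reflected rays.
With one net inversion, destructive interference in reflection requires 2 n t = m λ.
λ = 2 n t / m = 4854 / m nm.
m=6: 809 nm (IR); m=7: 693 nm (visible); m=8: 607 nm (visible); m=9: 539 nm (visible); m=10: 485 nm (visible); m=11: 441 nm (visible); m=12: 405 nm (visible); m=13: 373 nm (UV).

6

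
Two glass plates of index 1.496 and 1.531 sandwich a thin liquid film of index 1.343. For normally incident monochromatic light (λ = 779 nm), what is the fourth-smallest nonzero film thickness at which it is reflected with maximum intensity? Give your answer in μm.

1.02 μm

Top surface (1.496 → 1.343): reflection off a lower-index medium gives no phase shift.
Ray reflecting at the bottom interface goes from n = 1.343 toward n = 1.531: a half-wave phase shift.
Exactly one π shift → a net half-wave offset.
With one net inversion, constructive interference in reflection requires 2 n t = (m + ½) λ.
The fourth-smallest nonzero thickness corresponds to m = 3: t = (m + ½) λ / (2 n) = 3.50 × 779 / (2 × 1.343) = 1015 nm.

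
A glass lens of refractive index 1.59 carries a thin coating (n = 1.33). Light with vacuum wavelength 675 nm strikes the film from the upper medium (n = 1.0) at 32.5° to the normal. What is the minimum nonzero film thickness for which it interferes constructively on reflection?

Top surface (1.0 → 1.33): reflection off a higher-index medium gives a half-wave phase shift.
Ray reflecting at the bottom interface goes from n = 1.33 toward n = 1.59: a half-wave phase shift.
Zero or two π shifts → no net half-wave offset.
For strong reflection here: 2 n t cos θ_r = m λ.
Snell's law: 1.0 sin 32.5° = 1.33 sin θ_r → sin θ_r = 0.404, cos θ_r = 0.915.
Minimum nonzero at m = 1: t = λ / (2 n cos θ_r) = 675 / (2 × 1.33 × 0.915) = 277 nm.

277 nm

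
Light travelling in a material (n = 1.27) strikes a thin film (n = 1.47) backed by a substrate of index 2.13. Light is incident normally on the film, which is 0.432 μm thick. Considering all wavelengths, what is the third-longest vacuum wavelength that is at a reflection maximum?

423 nm

At the upper boundary (n = 1.27 to n = 1.47) the reflected ray undergoes a half-wave phase shift.
At the lower boundary (n = 1.47 to n = 2.13) the reflected ray undergoes a half-wave phase shift.
The two reflections carry the same phase change, so no net offset.
With no net inversion, constructive interference in reflection requires 2 n t = m λ.
λ = 2 n t / m. The third-longest wavelength is m = 3: λ = 2 × 1.47 × 432 / 3.00 = 423 nm.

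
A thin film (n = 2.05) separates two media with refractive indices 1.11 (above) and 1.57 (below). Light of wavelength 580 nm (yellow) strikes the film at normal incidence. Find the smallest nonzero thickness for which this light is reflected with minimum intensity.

141 nm

Top surface (1.11 → 2.05): reflection off a higher-index medium gives a half-wave phase shift.
At the lower boundary (n = 2.05 to n = 1.57) the reflected ray undergoes no phase shift.
Exactly one π shift → a net half-wave offset.
So the condition for destructive reflection is 2 n t = m λ.
The smallest nonzero thickness corresponds to m = 1: t = m λ / (2 n) = 1.00 × 580 / (2 × 2.05) = 141 nm.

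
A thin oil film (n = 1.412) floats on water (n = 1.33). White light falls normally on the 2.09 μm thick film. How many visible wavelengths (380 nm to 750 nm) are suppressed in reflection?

8

Ray reflecting at the top interface goes from n = 1.0 toward n = 1.412: a half-wave phase shift.
Bottom surface (1.412 → 1.33): reflection off a lower-index medium gives no phase shift.
The two reflections differ by half a wavelength.
With one net inversion, destructive interference in reflection requires 2 n t = m λ.
λ = 2 n t / m = 5902 / m nm.
m=7: 843 nm (IR); m=8: 738 nm (visible); m=9: 656 nm (visible); m=10: 590 nm (visible); m=11: 537 nm (visible); m=12: 492 nm (visible); m=13: 454 nm (visible); m=14: 422 nm (visible); m=15: 393 nm (visible); m=16: 369 nm (UV).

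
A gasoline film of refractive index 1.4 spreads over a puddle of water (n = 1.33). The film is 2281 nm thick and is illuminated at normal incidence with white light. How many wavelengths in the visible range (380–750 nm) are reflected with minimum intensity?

At the upper boundary (n = 1.0 to n = 1.4) the reflected ray undergoes a half-wave phase shift.
Bottom surface (1.4 → 1.33): reflection off a lower-index medium gives no phase shift.
The two reflections differ by half a wavelength.
With one net inversion, destructive interference in reflection requires 2 n t = m λ.
λ = 2 n t / m = 6387 / m nm.
m=8: 798 nm (IR); m=9: 710 nm (visible); m=10: 639 nm (visible); m=11: 581 nm (visible); m=12: 532 nm (visible); m=13: 491 nm (visible); m=14: 456 nm (visible); m=15: 426 nm (visible); m=16: 399 nm (visible); m=17: 376 nm (UV).

8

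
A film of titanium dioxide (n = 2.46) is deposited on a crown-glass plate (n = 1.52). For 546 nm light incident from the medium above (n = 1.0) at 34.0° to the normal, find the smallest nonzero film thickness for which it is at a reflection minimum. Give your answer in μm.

0.114 μm

Top surface (1.0 → 2.46): reflection off a higher-index medium gives a half-wave phase shift.
Bottom surface (2.46 → 1.52): reflection off a lower-index medium gives no phase shift.
The two reflections differ by half a wavelength.
For weak reflection here: 2 n t cos θ_r = m λ.
Snell's law: 1.0 sin 34.0° = 2.46 sin θ_r → sin θ_r = 0.227, cos θ_r = 0.974.
Minimum nonzero at m = 1: t = λ / (2 n cos θ_r) = 546 / (2 × 2.46 × 0.974) = 114 nm.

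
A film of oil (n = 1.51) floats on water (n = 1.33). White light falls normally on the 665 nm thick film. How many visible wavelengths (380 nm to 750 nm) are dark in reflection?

At the upper boundary (n = 1.0 to n = 1.51) the reflected ray undergoes a half-wave phase shift.
Ray reflecting at the bottom interface goes from n = 1.51 toward n = 1.33: no phase shift.
The two reflections differ by half a wavelength.
So the condition for destructive reflection is 2 n t = m λ.
λ = 2 n t / m = 2008 / m nm.
m=2: 1004 nm (IR); m=3: 669 nm (visible); m=4: 502 nm (visible); m=5: 402 nm (visible); m=6: 335 nm (UV).

3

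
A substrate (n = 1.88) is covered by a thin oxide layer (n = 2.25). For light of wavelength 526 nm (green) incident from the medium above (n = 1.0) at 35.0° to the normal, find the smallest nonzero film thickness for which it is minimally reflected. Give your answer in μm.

0.121 μm

At the upper boundary (n = 1.0 to n = 2.25) the reflected ray undergoes a half-wave phase shift.
Bottom surface (2.25 → 1.88): reflection off a lower-index medium gives no phase shift.
Exactly one π shift → a net half-wave offset.
With one net inversion, destructive interference in reflection requires 2 n t cos θ_r = m λ.
Snell's law: 1.0 sin 35.0° = 2.25 sin θ_r → sin θ_r = 0.255, cos θ_r = 0.967.
Minimum nonzero at m = 1: t = λ / (2 n cos θ_r) = 526 / (2 × 2.25 × 0.967) = 121 nm.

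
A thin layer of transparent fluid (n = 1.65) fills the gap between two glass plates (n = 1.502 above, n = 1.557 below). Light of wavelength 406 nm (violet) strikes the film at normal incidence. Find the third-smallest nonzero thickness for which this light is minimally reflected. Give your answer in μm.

Ray reflecting at the top interface goes from n = 1.502 toward n = 1.65: a half-wave phase shift.
At the lower boundary (n = 1.65 to n = 1.557) the reflected ray undergoes no phase shift.
Exactly one π shift → a net half-wave offset.
With one net inversion, destructive interference in reflection requires 2 n t = m λ.
The third-smallest nonzero thickness corresponds to m = 3: t = m λ / (2 n) = 3.00 × 406 / (2 × 1.65) = 369 nm.

0.369 μm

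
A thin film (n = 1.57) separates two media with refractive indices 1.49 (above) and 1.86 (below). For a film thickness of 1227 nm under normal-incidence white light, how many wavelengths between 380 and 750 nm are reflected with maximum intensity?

Ray reflecting at the top interface goes from n = 1.49 toward n = 1.57: a half-wave phase shift.
At the lower boundary (n = 1.57 to n = 1.86) the reflected ray undergoes a half-wave phase shift.
Net: no relative phase inversion (both shifts match).
So the condition for constructive reflection is 2 n t = m λ.
λ = 2 n t / m = 3853 / m nm.
m=5: 771 nm (IR); m=6: 642 nm (visible); m=7: 550 nm (visible); m=8: 482 nm (visible); m=9: 428 nm (visible); m=10: 385 nm (visible); m=11: 350 nm (UV).

5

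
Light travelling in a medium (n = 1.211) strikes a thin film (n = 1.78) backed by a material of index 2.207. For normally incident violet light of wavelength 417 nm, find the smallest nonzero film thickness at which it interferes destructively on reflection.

58.6 nm

At the upper boundary (n = 1.211 to n = 1.78) the reflected ray undergoes a half-wave phase shift.
Bottom surface (1.78 → 2.207): reflection off a higher-index medium gives a half-wave phase shift.
Zero or two π shifts → no net half-wave offset.
So the condition for destructive reflection is 2 n t = (m + ½) λ.
Minimum at m = 0: t = λ / (4 n) = 417 / (4 × 1.78) = 58.6 nm.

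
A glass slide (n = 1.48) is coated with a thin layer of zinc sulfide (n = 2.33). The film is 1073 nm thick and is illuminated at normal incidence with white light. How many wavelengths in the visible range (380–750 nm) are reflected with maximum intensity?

6

Ray reflecting at the top interface goes from n = 1.0 toward n = 2.33: a half-wave phase shift.
Bottom surface (2.33 → 1.48): reflection off a lower-index medium gives no phase shift.
The two reflections differ by half a wavelength.
So the condition for constructive reflection is 2 n t = (m + ½) λ.
λ = 2 n t / (m + ½) = 5000 / (m + ½) nm.
m=6: 769 nm (IR); m=7: 667 nm (visible); m=8: 588 nm (visible); m=9: 526 nm (visible); m=10: 476 nm (visible); m=11: 435 nm (visible); m=12: 400 nm (visible); m=13: 370 nm (UV).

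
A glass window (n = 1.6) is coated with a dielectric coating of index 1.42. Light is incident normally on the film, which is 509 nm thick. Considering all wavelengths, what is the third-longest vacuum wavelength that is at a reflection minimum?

Top surface (1.0 → 1.42): reflection off a higher-index medium gives a half-wave phase shift.
Ray reflecting at the bottom interface goes from n = 1.42 toward n = 1.6: a half-wave phase shift.
Zero or two π shifts → no net half-wave offset.
For weak reflection here: 2 n t = (m + ½) λ.
λ = 2 n t / (m + ½). The third-longest wavelength is m = 2: λ = 2 × 1.42 × 509 / 2.50 = 578 nm.

578 nm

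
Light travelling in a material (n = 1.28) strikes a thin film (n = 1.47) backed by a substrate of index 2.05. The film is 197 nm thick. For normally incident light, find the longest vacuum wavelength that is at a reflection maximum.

579 nm

At the upper boundary (n = 1.28 to n = 1.47) the reflected ray undergoes a half-wave phase shift.
At the lower boundary (n = 1.47 to n = 2.05) the reflected ray undergoes a half-wave phase shift.
Net: no relative phase inversion (both shifts match).
For bright reflection here: 2 n t = m λ.
λ = 2 n t / m. The longest wavelength is m = 1: λ = 2 × 1.47 × 197 / 1.00 = 579 nm.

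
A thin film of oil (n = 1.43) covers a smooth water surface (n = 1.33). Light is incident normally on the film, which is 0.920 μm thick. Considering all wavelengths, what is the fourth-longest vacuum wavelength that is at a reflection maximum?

752 nm

Ray reflecting at the top interface goes from n = 1.0 toward n = 1.43: a half-wave phase shift.
Bottom surface (1.43 → 1.33): reflection off a lower-index medium gives no phase shift.
The two reflections differ by half a wavelength.
With one net inversion, constructive interference in reflection requires 2 n t = (m + ½) λ.
λ = 2 n t / (m + ½). The fourth-longest wavelength is m = 3: λ = 2 × 1.43 × 920 / 3.50 = 752 nm.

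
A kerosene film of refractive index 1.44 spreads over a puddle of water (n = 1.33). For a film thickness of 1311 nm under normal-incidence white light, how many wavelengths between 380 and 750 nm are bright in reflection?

Ray reflecting at the top interface goes from n = 1.0 toward n = 1.44: a half-wave phase shift.
Ray reflecting at the bottom interface goes from n = 1.44 toward n = 1.33: no phase shift.
Exactly one π shift → a net half-wave offset.
So the condition for constructive reflection is 2 n t = (m + ½) λ.
λ = 2 n t / (m + ½) = 3776 / (m + ½) nm.
m=4: 839 nm (IR); m=5: 686 nm (visible); m=6: 581 nm (visible); m=7: 503 nm (visible); m=8: 444 nm (visible); m=9: 397 nm (visible); m=10: 360 nm (UV).

5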